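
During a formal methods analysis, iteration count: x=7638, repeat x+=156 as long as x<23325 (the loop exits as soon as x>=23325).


Step 1: x goes from 7638 toward 23325 by 156; the body runs while x<23325, so iterations = ceil((bound-start)/step)
Step 2: Distance=15687
Step 3: ceil(15687/156)=101

101


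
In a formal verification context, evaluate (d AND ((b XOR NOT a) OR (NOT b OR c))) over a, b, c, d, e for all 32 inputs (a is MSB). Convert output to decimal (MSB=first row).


Formula: (d AND ((b XOR NOT a) OR (NOT b OR c))) over a, b, c, d, e (32 rows)
Evaluate each row (bits = a,b,c,d,e, MSB first):
  row 0 [00000]: (0 AND ((0 XOR NOT 0) OR (NOT 0 OR 0))) -> 0
  row 1 [00001]: (0 AND ((0 XOR NOT 0) OR (NOT 0 OR 0))) -> 0
  row 2 [00010]: (1 AND ((0 XOR NOT 0) OR (NOT 0 OR 0))) -> 1
  row 3 [00011]: (1 AND ((0 XOR NOT 0) OR (NOT 0 OR 0))) -> 1
  row 4 [00100]: (0 AND ((0 XOR NOT 0) OR (NOT 0 OR 1))) -> 0
  row 5 [00101]: (0 AND ((0 XOR NOT 0) OR (NOT 0 OR 1))) -> 0
  row 6 [00110]: (1 AND ((0 XOR NOT 0) OR (NOT 0 OR 1))) -> 1
  row 7 [00111]: (1 AND ((0 XOR NOT 0) OR (NOT 0 OR 1))) -> 1
  row 8 [01000]: (0 AND ((1 XOR NOT 0) OR (NOT 1 OR 0))) -> 0
  row 9 [01001]: (0 AND ((1 XOR NOT 0) OR (NOT 1 OR 0))) -> 0
  row 10 [01010]: (1 AND ((1 XOR NOT 0) OR (NOT 1 OR 0))) -> 0
  row 11 [01011]: (1 AND ((1 XOR NOT 0) OR (NOT 1 OR 0))) -> 0
  row 12 [01100]: (0 AND ((1 XOR NOT 0) OR (NOT 1 OR 1))) -> 0
  row 13 [01101]: (0 AND ((1 XOR NOT 0) OR (NOT 1 OR 1))) -> 0
  row 14 [01110]: (1 AND ((1 XOR NOT 0) OR (NOT 1 OR 1))) -> 1
  row 15 [01111]: (1 AND ((1 XOR NOT 0) OR (NOT 1 OR 1))) -> 1
  row 16 [10000]: (0 AND ((0 XOR NOT 1) OR (NOT 0 OR 0))) -> 0
  row 17 [10001]: (0 AND ((0 XOR NOT 1) OR (NOT 0 OR 0))) -> 0
  row 18 [10010]: (1 AND ((0 XOR NOT 1) OR (NOT 0 OR 0))) -> 1
  row 19 [10011]: (1 AND ((0 XOR NOT 1) OR (NOT 0 OR 0))) -> 1
  row 20 [10100]: (0 AND ((0 XOR NOT 1) OR (NOT 0 OR 1))) -> 0
  row 21 [10101]: (0 AND ((0 XOR NOT 1) OR (NOT 0 OR 1))) -> 0
  row 22 [10110]: (1 AND ((0 XOR NOT 1) OR (NOT 0 OR 1))) -> 1
  row 23 [10111]: (1 AND ((0 XOR NOT 1) OR (NOT 0 OR 1))) -> 1
  row 24 [11000]: (0 AND ((1 XOR NOT 1) OR (NOT 1 OR 0))) -> 0
  row 25 [11001]: (0 AND ((1 XOR NOT 1) OR (NOT 1 OR 0))) -> 0
  row 26 [11010]: (1 AND ((1 XOR NOT 1) OR (NOT 1 OR 0))) -> 1
  row 27 [11011]: (1 AND ((1 XOR NOT 1) OR (NOT 1 OR 0))) -> 1
  row 28 [11100]: (0 AND ((1 XOR NOT 1) OR (NOT 1 OR 1))) -> 0
  row 29 [11101]: (0 AND ((1 XOR NOT 1) OR (NOT 1 OR 1))) -> 0
  row 30 [11110]: (1 AND ((1 XOR NOT 1) OR (NOT 1 OR 1))) -> 1
  row 31 [11111]: (1 AND ((1 XOR NOT 1) OR (NOT 1 OR 1))) -> 1
Full result column, 4 rows per line (a,b,c fixed per line; d,e runs 00..11 left to right):
  rows 0-3 [a,b,c=000]: 0011  = hex 3
  rows 4-7 [a,b,c=001]: 0011  = hex 3
  rows 8-11 [a,b,c=010]: 0000  = hex 0
  rows 12-15 [a,b,c=011]: 0011  = hex 3
  rows 16-19 [a,b,c=100]: 0011  = hex 3
  rows 20-23 [a,b,c=101]: 0011  = hex 3
  rows 24-27 [a,b,c=110]: 0011  = hex 3
  rows 28-31 [a,b,c=111]: 0011  = hex 3
Output column (row 0 .. row 31) = 00110011000000110011001100110011
Output column grouped in 4s = 0011 0011 0000 0011 0011 0011 0011 0011 = 0x33033333
Convert to decimal digit by digit (value = value*16 + digit):
  3 -> 3
  3*16 + 3 = 51
  51*16 + 0 = 816
  816*16 + 3 = 13059
  13059*16 + 3 = 208947
  208947*16 + 3 = 3343155
  3343155*16 + 3 = 53490483
  53490483*16 + 3 = 855847731
Decimal = 855847731

855847731


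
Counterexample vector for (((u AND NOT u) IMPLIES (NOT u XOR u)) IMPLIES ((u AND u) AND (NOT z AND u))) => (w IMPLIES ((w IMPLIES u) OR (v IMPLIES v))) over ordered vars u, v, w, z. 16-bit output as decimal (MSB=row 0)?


F1 = (((u AND NOT u) IMPLIES (NOT u XOR u)) IMPLIES ((u AND u) AND (NOT z AND u)))
F2 = (w IMPLIES ((w IMPLIES u) OR (v IMPLIES v)))
Counterexample to F1=>F2 is where F1=1 and F2=0.
Evaluate each row (bits = u,v,w,z, MSB first):
  row 0 [0000]: F1=0 F2=1 -> F1&~F2 -> 0
  row 1 [0001]: F1=0 F2=1 -> F1&~F2 -> 0
  row 2 [0010]: F1=0 F2=1 -> F1&~F2 -> 0
  row 3 [0011]: F1=0 F2=1 -> F1&~F2 -> 0
  row 4 [0100]: F1=0 F2=1 -> F1&~F2 -> 0
  row 5 [0101]: F1=0 F2=1 -> F1&~F2 -> 0
  row 6 [0110]: F1=0 F2=1 -> F1&~F2 -> 0
  row 7 [0111]: F1=0 F2=1 -> F1&~F2 -> 0
  row 8 [1000]: F1=1 F2=1 -> F1&~F2 -> 0
  row 9 [1001]: F1=0 F2=1 -> F1&~F2 -> 0
  row 10 [1010]: F1=1 F2=1 -> F1&~F2 -> 0
  row 11 [1011]: F1=0 F2=1 -> F1&~F2 -> 0
  row 12 [1100]: F1=1 F2=1 -> F1&~F2 -> 0
  row 13 [1101]: F1=0 F2=1 -> F1&~F2 -> 0
  row 14 [1110]: F1=1 F2=1 -> F1&~F2 -> 0
  row 15 [1111]: F1=0 F2=1 -> F1&~F2 -> 0
Full result column, 4 rows per line (u,v fixed per line; w,z runs 00..11 left to right):
  rows 0-3 [u,v=00]: 0000  = hex 0
  rows 4-7 [u,v=01]: 0000  = hex 0
  rows 8-11 [u,v=10]: 0000  = hex 0
  rows 12-15 [u,v=11]: 0000  = hex 0
Counterexample vector (row 0 .. row 15) = 0000000000000000
Output column grouped in 4s = 0000 0000 0000 0000 = 0x0000
Convert to decimal digit by digit (value = value*16 + digit):
  0 -> 0
  0*16 + 0 = 0
  0*16 + 0 = 0
  0*16 + 0 = 0
Decimal = 0

0


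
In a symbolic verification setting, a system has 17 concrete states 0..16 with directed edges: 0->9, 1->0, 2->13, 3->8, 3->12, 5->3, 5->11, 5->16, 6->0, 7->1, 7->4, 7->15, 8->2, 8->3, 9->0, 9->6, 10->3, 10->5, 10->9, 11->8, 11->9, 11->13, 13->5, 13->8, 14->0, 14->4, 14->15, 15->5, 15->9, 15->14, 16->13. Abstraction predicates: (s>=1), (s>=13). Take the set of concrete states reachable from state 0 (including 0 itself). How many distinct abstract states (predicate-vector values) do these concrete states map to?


BFS from 0:
Concrete reachable: {0, 6, 9}
Abstract via predicates (s>=1), (s>=13):
  (0,0) <- {0}
  (1,0) <- {6, 9}
Distinct abstract states = 2

2


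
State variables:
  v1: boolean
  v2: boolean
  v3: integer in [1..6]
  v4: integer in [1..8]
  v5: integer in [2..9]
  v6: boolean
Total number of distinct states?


State space = product of domain sizes of all variables.
Domain sizes:
  v1 (boolean): 2
  v2 (boolean): 2
  v3 (integer in [1..6]): 6
  v4 (integer in [1..8]): 8
  v5 (integer in [2..9]): 8
  v6 (boolean): 2
Product = 2 * 2 * 6 * 8 * 8 * 2 = 3072

3072


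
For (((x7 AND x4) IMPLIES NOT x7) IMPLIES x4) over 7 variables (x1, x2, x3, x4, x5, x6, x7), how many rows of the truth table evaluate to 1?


Formula: (((x7 AND x4) IMPLIES NOT x7) IMPLIES x4) over 7 vars (128 rows)
Evaluate each row (x1, x2, x3, x4, x5, x6, x7 as bits, MSB first):
  row 0 [0000000]: (((0 AND 0) IMPLIES NOT 0) IMPLIES 0) -> 0
  row 1 [0000001]: (((1 AND 0) IMPLIES NOT 1) IMPLIES 0) -> 0
  row 2 [0000010]: (((0 AND 0) IMPLIES NOT 0) IMPLIES 0) -> 0
  row 3 [0000011]: (((1 AND 0) IMPLIES NOT 1) IMPLIES 0) -> 0
  row 4 [0000100]: (((0 AND 0) IMPLIES NOT 0) IMPLIES 0) -> 0
  (every remaining row is evaluated the same way; all 128 results are listed next)
Full result column, 8 rows per line (x1,x2,x3,x4 fixed per line; x5,x6,x7 runs 000..111 left to right):
  rows 0-7 [x1,x2,x3,x4=0000]: 00000000  (ones: 0)
  rows 8-15 [x1,x2,x3,x4=0001]: 11111111  (ones: 8)
  rows 16-23 [x1,x2,x3,x4=0010]: 00000000  (ones: 0)
  rows 24-31 [x1,x2,x3,x4=0011]: 11111111  (ones: 8)
  rows 32-39 [x1,x2,x3,x4=0100]: 00000000  (ones: 0)
  rows 40-47 [x1,x2,x3,x4=0101]: 11111111  (ones: 8)
  rows 48-55 [x1,x2,x3,x4=0110]: 00000000  (ones: 0)
  rows 56-63 [x1,x2,x3,x4=0111]: 11111111  (ones: 8)
  rows 64-71 [x1,x2,x3,x4=1000]: 00000000  (ones: 0)
  rows 72-79 [x1,x2,x3,x4=1001]: 11111111  (ones: 8)
  rows 80-87 [x1,x2,x3,x4=1010]: 00000000  (ones: 0)
  rows 88-95 [x1,x2,x3,x4=1011]: 11111111  (ones: 8)
  rows 96-103 [x1,x2,x3,x4=1100]: 00000000  (ones: 0)
  rows 104-111 [x1,x2,x3,x4=1101]: 11111111  (ones: 8)
  rows 112-119 [x1,x2,x3,x4=1110]: 00000000  (ones: 0)
  rows 120-127 [x1,x2,x3,x4=1111]: 11111111  (ones: 8)
Count of 1-rows = 0+8+0+8+0+8+0+8+0+8+0+8+0+8+0+8 = 64

64


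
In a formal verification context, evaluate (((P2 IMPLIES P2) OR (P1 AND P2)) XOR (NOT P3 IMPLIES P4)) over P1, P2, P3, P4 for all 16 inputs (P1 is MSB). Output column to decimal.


Formula: (((P2 IMPLIES P2) OR (P1 AND P2)) XOR (NOT P3 IMPLIES P4)) over P1, P2, P3, P4 (16 rows)
Evaluate each row (bits = P1,P2,P3,P4, MSB first):
  row 0 [0000]: (((0 IMPLIES 0) OR (0 AND 0)) XOR (NOT 0 IMPLIES 0)) -> 1
  row 1 [0001]: (((0 IMPLIES 0) OR (0 AND 0)) XOR (NOT 0 IMPLIES 1)) -> 0
  row 2 [0010]: (((0 IMPLIES 0) OR (0 AND 0)) XOR (NOT 1 IMPLIES 0)) -> 0
  row 3 [0011]: (((0 IMPLIES 0) OR (0 AND 0)) XOR (NOT 1 IMPLIES 1)) -> 0
  row 4 [0100]: (((1 IMPLIES 1) OR (0 AND 1)) XOR (NOT 0 IMPLIES 0)) -> 1
  row 5 [0101]: (((1 IMPLIES 1) OR (0 AND 1)) XOR (NOT 0 IMPLIES 1)) -> 0
  row 6 [0110]: (((1 IMPLIES 1) OR (0 AND 1)) XOR (NOT 1 IMPLIES 0)) -> 0
  row 7 [0111]: (((1 IMPLIES 1) OR (0 AND 1)) XOR (NOT 1 IMPLIES 1)) -> 0
  row 8 [1000]: (((0 IMPLIES 0) OR (1 AND 0)) XOR (NOT 0 IMPLIES 0)) -> 1
  row 9 [1001]: (((0 IMPLIES 0) OR (1 AND 0)) XOR (NOT 0 IMPLIES 1)) -> 0
  row 10 [1010]: (((0 IMPLIES 0) OR (1 AND 0)) XOR (NOT 1 IMPLIES 0)) -> 0
  row 11 [1011]: (((0 IMPLIES 0) OR (1 AND 0)) XOR (NOT 1 IMPLIES 1)) -> 0
  row 12 [1100]: (((1 IMPLIES 1) OR (1 AND 1)) XOR (NOT 0 IMPLIES 0)) -> 1
  row 13 [1101]: (((1 IMPLIES 1) OR (1 AND 1)) XOR (NOT 0 IMPLIES 1)) -> 0
  row 14 [1110]: (((1 IMPLIES 1) OR (1 AND 1)) XOR (NOT 1 IMPLIES 0)) -> 0
  row 15 [1111]: (((1 IMPLIES 1) OR (1 AND 1)) XOR (NOT 1 IMPLIES 1)) -> 0
Full result column, 4 rows per line (P1,P2 fixed per line; P3,P4 runs 00..11 left to right):
  rows 0-3 [P1,P2=00]: 1000  = hex 8
  rows 4-7 [P1,P2=01]: 1000  = hex 8
  rows 8-11 [P1,P2=10]: 1000  = hex 8
  rows 12-15 [P1,P2=11]: 1000  = hex 8
Output column (row 0 .. row 15) = 1000100010001000
Output column grouped in 4s = 1000 1000 1000 1000 = 0x8888
Convert to decimal digit by digit (value = value*16 + digit):
  8 -> 8
  8*16 + 8 = 136
  136*16 + 8 = 2184
  2184*16 + 8 = 34952
Decimal = 34952

34952


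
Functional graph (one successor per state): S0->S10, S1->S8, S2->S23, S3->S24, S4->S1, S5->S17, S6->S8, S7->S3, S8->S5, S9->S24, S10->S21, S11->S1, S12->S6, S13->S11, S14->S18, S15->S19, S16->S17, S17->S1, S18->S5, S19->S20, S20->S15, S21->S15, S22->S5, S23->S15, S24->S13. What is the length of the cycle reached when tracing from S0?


Trace from S0 until a state repeats:
  S0 -> S10 -> S21 -> S15 -> S19 -> S20 -> S15
S15 first seen at step 3, revisited at step 6.
Cycle length = 6 - 3 = 3

3


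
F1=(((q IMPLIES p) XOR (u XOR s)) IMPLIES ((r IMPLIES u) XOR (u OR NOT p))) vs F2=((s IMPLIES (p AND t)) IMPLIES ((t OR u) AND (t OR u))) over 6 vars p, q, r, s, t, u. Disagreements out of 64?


F1 = (((q IMPLIES p) XOR (u XOR s)) IMPLIES ((r IMPLIES u) XOR (u OR NOT p)))
F2 = ((s IMPLIES (p AND t)) IMPLIES ((t OR u) AND (t OR u)))
Evaluate both on each of 64 rows (bits = p,q,r,s,t,u):
  row 0 [000000]: F1=0 F2=0 -> 0
  row 1 [000001]: F1=1 F2=1 -> 0
  row 2 [000010]: F1=0 F2=1 (differ) -> 1
  row 3 [000011]: F1=1 F2=1 -> 0
  row 4 [000100]: F1=1 F2=1 -> 0
  (every remaining row is evaluated the same way; all 64 results are listed next)
Full result column, 8 rows per line (p,q,r fixed per line; s,t,u runs 000..111 left to right):
  rows 0-7 [p,q,r=000]: 00100101  (ones: 3)
  rows 8-15 [p,q,r=001]: 10000101  (ones: 3)
  rows 16-23 [p,q,r=010]: 11011010  (ones: 5)
  rows 24-31 [p,q,r=011]: 11010000  (ones: 3)
  rows 32-39 [p,q,r=100]: 10000101  (ones: 3)
  rows 40-47 [p,q,r=101]: 00100101  (ones: 3)
  rows 48-55 [p,q,r=110]: 10000101  (ones: 3)
  rows 56-63 [p,q,r=111]: 00100101  (ones: 3)
Disagreements = 3+3+5+3+3+3+3+3 = 26

26


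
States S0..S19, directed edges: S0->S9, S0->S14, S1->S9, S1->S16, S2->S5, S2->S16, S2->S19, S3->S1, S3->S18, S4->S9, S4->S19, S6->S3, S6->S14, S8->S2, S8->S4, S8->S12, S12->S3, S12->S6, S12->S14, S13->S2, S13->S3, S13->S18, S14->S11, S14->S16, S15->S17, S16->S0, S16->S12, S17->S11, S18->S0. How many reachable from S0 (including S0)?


BFS from S0:
  layer 0: {S0}
  layer 1: {S9, S14}
  layer 2: {S11, S16}
  layer 3: {S12}
  layer 4: {S3, S6}
  layer 5: {S1, S18}
Reachable set: {S0, S1, S3, S6, S9, S11, S12, S14, S16, S18}
Count = 10

10


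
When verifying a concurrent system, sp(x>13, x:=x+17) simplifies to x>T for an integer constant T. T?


Formula: sp(P, x:=E) = exists old_x. (x = E[old_x/x]) AND P[old_x/x] (old_x is the value of x before the assignment; eliminate old_x by solving x = E[old_x/x] for old_x)
Step 1: Precondition P: x>13, i.e. old_x > 13
Step 2: Assignment gives x = old_x + 17, so old_x = x - 17
Step 3: Substitute into P: x - 17 > 13
Step 4: Simplify: x > 13+17 = 30

30


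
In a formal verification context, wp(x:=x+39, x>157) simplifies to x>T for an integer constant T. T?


Formula: wp(x:=E, P) = P[E/x] (substitute E for x in postcondition)
Step 1: Postcondition: x>157
Step 2: Substitute x+39 for x: x+39>157
Step 3: Solve for x: x > 157-39 = 118

118


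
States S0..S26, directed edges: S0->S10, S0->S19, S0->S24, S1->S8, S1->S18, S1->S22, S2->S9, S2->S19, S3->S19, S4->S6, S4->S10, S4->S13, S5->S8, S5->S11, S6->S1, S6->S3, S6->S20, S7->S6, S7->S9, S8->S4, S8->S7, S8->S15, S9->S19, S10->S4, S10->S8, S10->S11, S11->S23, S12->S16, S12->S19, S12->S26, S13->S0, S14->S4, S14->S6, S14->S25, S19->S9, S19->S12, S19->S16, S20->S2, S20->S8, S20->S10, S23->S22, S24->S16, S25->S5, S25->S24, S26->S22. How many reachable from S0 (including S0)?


BFS from S0:
  layer 0: {S0}
  layer 1: {S10, S19, S24}
  layer 2: {S4, S8, S9, S11, S12, S16}
  layer 3: {S6, S7, S13, S15, S23, S26}
  layer 4: {S1, S3, S20, S22}
  layer 5: {S2, S18}
Reachable set: {S0, S1, S2, S3, S4, S6, S7, S8, S9, S10, S11, S12, S13, S15, S16, S18, S19, S20, S22, S23, S24, S26}
Count = 22

22


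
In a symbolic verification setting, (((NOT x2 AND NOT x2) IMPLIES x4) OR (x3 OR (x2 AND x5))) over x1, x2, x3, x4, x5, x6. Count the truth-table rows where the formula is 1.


Formula: (((NOT x2 AND NOT x2) IMPLIES x4) OR (x3 OR (x2 AND x5))) over 6 vars (64 rows)
Evaluate each row (x1, x2, x3, x4, x5, x6 as bits, MSB first):
  row 0 [000000]: (((NOT 0 AND NOT 0) IMPLIES 0) OR (0 OR (0 AND 0))) -> 0
  row 1 [000001]: (((NOT 0 AND NOT 0) IMPLIES 0) OR (0 OR (0 AND 0))) -> 0
  row 2 [000010]: (((NOT 0 AND NOT 0) IMPLIES 0) OR (0 OR (0 AND 1))) -> 0
  row 3 [000011]: (((NOT 0 AND NOT 0) IMPLIES 0) OR (0 OR (0 AND 1))) -> 0
  row 4 [000100]: (((NOT 0 AND NOT 0) IMPLIES 1) OR (0 OR (0 AND 0))) -> 1
  (every remaining row is evaluated the same way; all 64 results are listed next)
Full result column, 8 rows per line (x1,x2,x3 fixed per line; x4,x5,x6 runs 000..111 left to right):
  rows 0-7 [x1,x2,x3=000]: 00001111  (ones: 4)
  rows 8-15 [x1,x2,x3=001]: 11111111  (ones: 8)
  rows 16-23 [x1,x2,x3=010]: 11111111  (ones: 8)
  rows 24-31 [x1,x2,x3=011]: 11111111  (ones: 8)
  rows 32-39 [x1,x2,x3=100]: 00001111  (ones: 4)
  rows 40-47 [x1,x2,x3=101]: 11111111  (ones: 8)
  rows 48-55 [x1,x2,x3=110]: 11111111  (ones: 8)
  rows 56-63 [x1,x2,x3=111]: 11111111  (ones: 8)
Count of 1-rows = 4+8+8+8+4+8+8+8 = 56

56


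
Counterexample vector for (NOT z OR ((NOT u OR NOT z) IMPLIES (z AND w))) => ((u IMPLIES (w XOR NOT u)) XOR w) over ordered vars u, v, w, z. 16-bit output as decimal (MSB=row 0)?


F1 = (NOT z OR ((NOT u OR NOT z) IMPLIES (z AND w)))
F2 = ((u IMPLIES (w XOR NOT u)) XOR w)
Counterexample to F1=>F2 is where F1=1 and F2=0.
Evaluate each row (bits = u,v,w,z, MSB first):
  row 0 [0000]: F1=1 F2=1 -> F1&~F2 -> 0
  row 1 [0001]: F1=0 F2=1 -> F1&~F2 -> 0
  row 2 [0010]: F1=1 F2=0 -> F1&~F2 -> 1
  row 3 [0011]: F1=1 F2=0 -> F1&~F2 -> 1
  row 4 [0100]: F1=1 F2=1 -> F1&~F2 -> 0
  row 5 [0101]: F1=0 F2=1 -> F1&~F2 -> 0
  row 6 [0110]: F1=1 F2=0 -> F1&~F2 -> 1
  row 7 [0111]: F1=1 F2=0 -> F1&~F2 -> 1
  row 8 [1000]: F1=1 F2=0 -> F1&~F2 -> 1
  row 9 [1001]: F1=1 F2=0 -> F1&~F2 -> 1
  row 10 [1010]: F1=1 F2=0 -> F1&~F2 -> 1
  row 11 [1011]: F1=1 F2=0 -> F1&~F2 -> 1
  row 12 [1100]: F1=1 F2=0 -> F1&~F2 -> 1
  row 13 [1101]: F1=1 F2=0 -> F1&~F2 -> 1
  row 14 [1110]: F1=1 F2=0 -> F1&~F2 -> 1
  row 15 [1111]: F1=1 F2=0 -> F1&~F2 -> 1
Full result column, 4 rows per line (u,v fixed per line; w,z runs 00..11 left to right):
  rows 0-3 [u,v=00]: 0011  = hex 3
  rows 4-7 [u,v=01]: 0011  = hex 3
  rows 8-11 [u,v=10]: 1111  = hex F
  rows 12-15 [u,v=11]: 1111  = hex F
Counterexample vector (row 0 .. row 15) = 0011001111111111
Output column grouped in 4s = 0011 0011 1111 1111 = 0x33FF
Convert to decimal digit by digit (value = value*16 + digit):
  3 -> 3
  3*16 + 3 = 51
  51*16 + 15 (F) = 831
  831*16 + 15 (F) = 13311
Decimal = 13311

13311


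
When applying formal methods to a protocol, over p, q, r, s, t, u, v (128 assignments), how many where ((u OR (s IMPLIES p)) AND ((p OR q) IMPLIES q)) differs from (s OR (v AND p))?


F1 = ((u OR (s IMPLIES p)) AND ((p OR q) IMPLIES q))
F2 = (s OR (v AND p))
Evaluate both on each of 128 rows (bits = p,q,r,s,t,u,v):
  row 0 [0000000]: F1=1 F2=0 (differ) -> 1
  row 1 [0000001]: F1=1 F2=0 (differ) -> 1
  row 2 [0000010]: F1=1 F2=0 (differ) -> 1
  row 3 [0000011]: F1=1 F2=0 (differ) -> 1
  row 4 [0000100]: F1=1 F2=0 (differ) -> 1
  (every remaining row is evaluated the same way; all 128 results are listed next)
Full result column, 8 rows per line (p,q,r,s fixed per line; t,u,v runs 000..111 left to right):
  rows 0-7 [p,q,r,s=0000]: 11111111  (ones: 8)
  rows 8-15 [p,q,r,s=0001]: 11001100  (ones: 4)
  rows 16-23 [p,q,r,s=0010]: 11111111  (ones: 8)
  rows 24-31 [p,q,r,s=0011]: 11001100  (ones: 4)
  rows 32-39 [p,q,r,s=0100]: 11111111  (ones: 8)
  rows 40-47 [p,q,r,s=0101]: 11001100  (ones: 4)
  rows 48-55 [p,q,r,s=0110]: 11111111  (ones: 8)
  rows 56-63 [p,q,r,s=0111]: 11001100  (ones: 4)
  rows 64-71 [p,q,r,s=1000]: 01010101  (ones: 4)
  rows 72-79 [p,q,r,s=1001]: 11111111  (ones: 8)
  rows 80-87 [p,q,r,s=1010]: 01010101  (ones: 4)
  rows 88-95 [p,q,r,s=1011]: 11111111  (ones: 8)
  rows 96-103 [p,q,r,s=1100]: 10101010  (ones: 4)
  rows 104-111 [p,q,r,s=1101]: 00000000  (ones: 0)
  rows 112-119 [p,q,r,s=1110]: 10101010  (ones: 4)
  rows 120-127 [p,q,r,s=1111]: 00000000  (ones: 0)
Disagreements = 8+4+8+4+8+4+8+4+4+8+4+8+4+0+4+0 = 80

80


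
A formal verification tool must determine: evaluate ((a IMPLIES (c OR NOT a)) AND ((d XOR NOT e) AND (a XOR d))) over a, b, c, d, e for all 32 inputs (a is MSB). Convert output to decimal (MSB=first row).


Formula: ((a IMPLIES (c OR NOT a)) AND ((d XOR NOT e) AND (a XOR d))) over a, b, c, d, e (32 rows)
Evaluate each row (bits = a,b,c,d,e, MSB first):
  row 0 [00000]: ((0 IMPLIES (0 OR NOT 0)) AND ((0 XOR NOT 0) AND (0 XOR 0))) -> 0
  row 1 [00001]: ((0 IMPLIES (0 OR NOT 0)) AND ((0 XOR NOT 1) AND (0 XOR 0))) -> 0
  row 2 [00010]: ((0 IMPLIES (0 OR NOT 0)) AND ((1 XOR NOT 0) AND (0 XOR 1))) -> 0
  row 3 [00011]: ((0 IMPLIES (0 OR NOT 0)) AND ((1 XOR NOT 1) AND (0 XOR 1))) -> 1
  row 4 [00100]: ((0 IMPLIES (1 OR NOT 0)) AND ((0 XOR NOT 0) AND (0 XOR 0))) -> 0
  row 5 [00101]: ((0 IMPLIES (1 OR NOT 0)) AND ((0 XOR NOT 1) AND (0 XOR 0))) -> 0
  row 6 [00110]: ((0 IMPLIES (1 OR NOT 0)) AND ((1 XOR NOT 0) AND (0 XOR 1))) -> 0
  row 7 [00111]: ((0 IMPLIES (1 OR NOT 0)) AND ((1 XOR NOT 1) AND (0 XOR 1))) -> 1
  row 8 [01000]: ((0 IMPLIES (0 OR NOT 0)) AND ((0 XOR NOT 0) AND (0 XOR 0))) -> 0
  row 9 [01001]: ((0 IMPLIES (0 OR NOT 0)) AND ((0 XOR NOT 1) AND (0 XOR 0))) -> 0
  row 10 [01010]: ((0 IMPLIES (0 OR NOT 0)) AND ((1 XOR NOT 0) AND (0 XOR 1))) -> 0
  row 11 [01011]: ((0 IMPLIES (0 OR NOT 0)) AND ((1 XOR NOT 1) AND (0 XOR 1))) -> 1
  row 12 [01100]: ((0 IMPLIES (1 OR NOT 0)) AND ((0 XOR NOT 0) AND (0 XOR 0))) -> 0
  row 13 [01101]: ((0 IMPLIES (1 OR NOT 0)) AND ((0 XOR NOT 1) AND (0 XOR 0))) -> 0
  row 14 [01110]: ((0 IMPLIES (1 OR NOT 0)) AND ((1 XOR NOT 0) AND (0 XOR 1))) -> 0
  row 15 [01111]: ((0 IMPLIES (1 OR NOT 0)) AND ((1 XOR NOT 1) AND (0 XOR 1))) -> 1
  row 16 [10000]: ((1 IMPLIES (0 OR NOT 1)) AND ((0 XOR NOT 0) AND (1 XOR 0))) -> 0
  row 17 [10001]: ((1 IMPLIES (0 OR NOT 1)) AND ((0 XOR NOT 1) AND (1 XOR 0))) -> 0
  row 18 [10010]: ((1 IMPLIES (0 OR NOT 1)) AND ((1 XOR NOT 0) AND (1 XOR 1))) -> 0
  row 19 [10011]: ((1 IMPLIES (0 OR NOT 1)) AND ((1 XOR NOT 1) AND (1 XOR 1))) -> 0
  row 20 [10100]: ((1 IMPLIES (1 OR NOT 1)) AND ((0 XOR NOT 0) AND (1 XOR 0))) -> 1
  row 21 [10101]: ((1 IMPLIES (1 OR NOT 1)) AND ((0 XOR NOT 1) AND (1 XOR 0))) -> 0
  row 22 [10110]: ((1 IMPLIES (1 OR NOT 1)) AND ((1 XOR NOT 0) AND (1 XOR 1))) -> 0
  row 23 [10111]: ((1 IMPLIES (1 OR NOT 1)) AND ((1 XOR NOT 1) AND (1 XOR 1))) -> 0
  row 24 [11000]: ((1 IMPLIES (0 OR NOT 1)) AND ((0 XOR NOT 0) AND (1 XOR 0))) -> 0
  row 25 [11001]: ((1 IMPLIES (0 OR NOT 1)) AND ((0 XOR NOT 1) AND (1 XOR 0))) -> 0
  row 26 [11010]: ((1 IMPLIES (0 OR NOT 1)) AND ((1 XOR NOT 0) AND (1 XOR 1))) -> 0
  row 27 [11011]: ((1 IMPLIES (0 OR NOT 1)) AND ((1 XOR NOT 1) AND (1 XOR 1))) -> 0
  row 28 [11100]: ((1 IMPLIES (1 OR NOT 1)) AND ((0 XOR NOT 0) AND (1 XOR 0))) -> 1
  row 29 [11101]: ((1 IMPLIES (1 OR NOT 1)) AND ((0 XOR NOT 1) AND (1 XOR 0))) -> 0
  row 30 [11110]: ((1 IMPLIES (1 OR NOT 1)) AND ((1 XOR NOT 0) AND (1 XOR 1))) -> 0
  row 31 [11111]: ((1 IMPLIES (1 OR NOT 1)) AND ((1 XOR NOT 1) AND (1 XOR 1))) -> 0
Full result column, 4 rows per line (a,b,c fixed per line; d,e runs 00..11 left to right):
  rows 0-3 [a,b,c=000]: 0001  = hex 1
  rows 4-7 [a,b,c=001]: 0001  = hex 1
  rows 8-11 [a,b,c=010]: 0001  = hex 1
  rows 12-15 [a,b,c=011]: 0001  = hex 1
  rows 16-19 [a,b,c=100]: 0000  = hex 0
  rows 20-23 [a,b,c=101]: 1000  = hex 8
  rows 24-27 [a,b,c=110]: 0000  = hex 0
  rows 28-31 [a,b,c=111]: 1000  = hex 8
Output column (row 0 .. row 31) = 00010001000100010000100000001000
Output column grouped in 4s = 0001 0001 0001 0001 0000 1000 0000 1000 = 0x11110808
Convert to decimal digit by digit (value = value*16 + digit):
  1 -> 1
  1*16 + 1 = 17
  17*16 + 1 = 273
  273*16 + 1 = 4369
  4369*16 + 0 = 69904
  69904*16 + 8 = 1118472
  1118472*16 + 0 = 17895552
  17895552*16 + 8 = 286328840
Decimal = 286328840

286328840


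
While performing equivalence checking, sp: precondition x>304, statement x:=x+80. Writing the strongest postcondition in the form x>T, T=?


Formula: sp(P, x:=E) = exists old_x. (x = E[old_x/x]) AND P[old_x/x] (old_x is the value of x before the assignment; eliminate old_x by solving x = E[old_x/x] for old_x)
Step 1: Precondition P: x>304, i.e. old_x > 304
Step 2: Assignment gives x = old_x + 80, so old_x = x - 80
Step 3: Substitute into P: x - 80 > 304
Step 4: Simplify: x > 304+80 = 384

384


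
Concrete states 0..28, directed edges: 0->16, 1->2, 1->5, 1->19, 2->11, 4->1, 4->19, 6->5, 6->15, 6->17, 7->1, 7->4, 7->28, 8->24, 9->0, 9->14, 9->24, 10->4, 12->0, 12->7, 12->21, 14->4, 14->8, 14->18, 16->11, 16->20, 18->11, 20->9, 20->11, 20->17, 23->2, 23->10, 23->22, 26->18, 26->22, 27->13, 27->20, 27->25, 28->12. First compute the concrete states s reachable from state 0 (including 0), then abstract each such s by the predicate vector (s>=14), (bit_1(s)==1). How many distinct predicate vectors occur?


BFS from 0:
Concrete reachable: {0, 1, 2, 4, 5, 8, 9, 11, 14, 16, 17, 18, 19, 20, 24}
Abstract via predicates (s>=14), (bit_1(s)==1):
  (0,0) <- {0, 1, 4, 5, 8, 9}
  (0,1) <- {2, 11}
  (1,0) <- {16, 17, 20, 24}
  (1,1) <- {14, 18, 19}
Distinct abstract states = 4

4


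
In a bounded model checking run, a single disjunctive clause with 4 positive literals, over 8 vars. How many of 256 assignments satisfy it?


Step 1: Total=2^8=256
Step 2: Unsat when all 4 false: 2^4=16
Step 3: Sat=256-16=240

240


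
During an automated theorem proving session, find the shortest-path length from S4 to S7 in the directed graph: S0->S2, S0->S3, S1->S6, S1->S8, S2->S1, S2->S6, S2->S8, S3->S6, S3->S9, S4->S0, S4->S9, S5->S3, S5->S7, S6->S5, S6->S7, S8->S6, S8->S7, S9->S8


BFS layer-by-layer from S4:
  dist 0: {S4}
  dist 1: {S0, S9}
  dist 2: {S2, S3, S8}
  dist 3: {S1, S6, S7}
  -> S7 reached at distance 3
Shortest path length = 3

3


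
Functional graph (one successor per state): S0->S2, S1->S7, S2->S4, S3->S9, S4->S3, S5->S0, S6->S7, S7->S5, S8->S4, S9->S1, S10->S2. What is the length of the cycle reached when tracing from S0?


Trace from S0 until a state repeats:
  S0 -> S2 -> S4 -> S3 -> S9 -> S1 -> S7 -> S5 -> S0
S0 first seen at step 0, revisited at step 8.
Cycle length = 8 - 0 = 8

8


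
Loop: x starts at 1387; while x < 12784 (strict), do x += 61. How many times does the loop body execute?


Step 1: x goes from 1387 toward 12784 by 61; the body runs while x<12784, so iterations = ceil((bound-start)/step)
Step 2: Distance=11397
Step 3: ceil(11397/61)=187

187


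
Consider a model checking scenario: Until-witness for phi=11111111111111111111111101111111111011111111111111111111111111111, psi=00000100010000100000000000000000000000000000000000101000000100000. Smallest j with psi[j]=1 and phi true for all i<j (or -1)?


(phi U psi) at 0: need smallest j with psi[j]=1 and phi[i]=1 for all i in [0,j).
Scan from step 0:
  step 0: phi=1, psi=0 -> continue
  step 1: phi=1, psi=0 -> continue
  step 2: phi=1, psi=0 -> continue
  step 3: phi=1, psi=0 -> continue
  step 5: psi=1 and phi held for [0,5) -> witness found
Witness step = 5

5


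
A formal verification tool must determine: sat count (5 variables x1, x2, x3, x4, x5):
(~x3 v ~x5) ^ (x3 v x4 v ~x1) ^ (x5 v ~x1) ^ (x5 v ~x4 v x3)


CNF with 4 clauses over 5 vars (32 assignments).
An assignment satisfies CNF iff every clause has >=1 true literal.
Check each row (bits = x1,x2,x3,x4,x5; clause T/F shown):
  row 0 [00000]: clauses=TTTT -> 1
  row 1 [00001]: clauses=TTTT -> 1
  row 2 [00010]: clauses=TTTF -> 0
  row 3 [00011]: clauses=TTTT -> 1
  row 4 [00100]: clauses=TTTT -> 1
  row 5 [00101]: clauses=FTTT -> 0
  row 6 [00110]: clauses=TTTT -> 1
  row 7 [00111]: clauses=FTTT -> 0
  row 8 [01000]: clauses=TTTT -> 1
  row 9 [01001]: clauses=TTTT -> 1
  row 10 [01010]: clauses=TTTF -> 0
  row 11 [01011]: clauses=TTTT -> 1
  row 12 [01100]: clauses=TTTT -> 1
  row 13 [01101]: clauses=FTTT -> 0
  row 14 [01110]: clauses=TTTT -> 1
  row 15 [01111]: clauses=FTTT -> 0
  row 16 [10000]: clauses=TFFT -> 0
  row 17 [10001]: clauses=TFTT -> 0
  row 18 [10010]: clauses=TTFF -> 0
  row 19 [10011]: clauses=TTTT -> 1
  row 20 [10100]: clauses=TTFT -> 0
  row 21 [10101]: clauses=FTTT -> 0
  row 22 [10110]: clauses=TTFT -> 0
  row 23 [10111]: clauses=FTTT -> 0
  row 24 [11000]: clauses=TFFT -> 0
  row 25 [11001]: clauses=TFTT -> 0
  row 26 [11010]: clauses=TTFF -> 0
  row 27 [11011]: clauses=TTTT -> 1
  row 28 [11100]: clauses=TTFT -> 0
  row 29 [11101]: clauses=FTTT -> 0
  row 30 [11110]: clauses=TTFT -> 0
  row 31 [11111]: clauses=FTTT -> 0
Full result column, 8 rows per line (x1,x2 fixed per line; x3,x4,x5 runs 000..111 left to right):
  rows 0-7 [x1,x2=00]: 11011010  (ones: 5)
  rows 8-15 [x1,x2=01]: 11011010  (ones: 5)
  rows 16-23 [x1,x2=10]: 00010000  (ones: 1)
  rows 24-31 [x1,x2=11]: 00010000  (ones: 1)
Satisfying assignments = 5+5+1+1 = 12

12


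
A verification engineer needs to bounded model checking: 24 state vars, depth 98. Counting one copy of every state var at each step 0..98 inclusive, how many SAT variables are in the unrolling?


BMC unrolls to depth k, creating one copy of each state var for steps 0..k.
Step count = 98 + 1 = 99 (steps 0 through 98)
Vars per step = 24
Total = 24 * 99 = 2376

2376


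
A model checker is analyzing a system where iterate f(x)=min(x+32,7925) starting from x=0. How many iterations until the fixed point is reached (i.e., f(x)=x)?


Step 1: x=0, cap=7925, increment=32
Step 2: x grows by 32 each step until capped at 7925; fixed point is x=7925
Step 3: iterations = ceil(7925/32) = 248

248


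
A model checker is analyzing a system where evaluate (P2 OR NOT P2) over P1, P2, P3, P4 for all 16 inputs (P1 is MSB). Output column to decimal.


Formula: (P2 OR NOT P2) over P1, P2, P3, P4 (16 rows)
Evaluate each row (bits = P1,P2,P3,P4, MSB first):
  row 0 [0000]: (0 OR NOT 0) -> 1
  row 1 [0001]: (0 OR NOT 0) -> 1
  row 2 [0010]: (0 OR NOT 0) -> 1
  row 3 [0011]: (0 OR NOT 0) -> 1
  row 4 [0100]: (1 OR NOT 1) -> 1
  row 5 [0101]: (1 OR NOT 1) -> 1
  row 6 [0110]: (1 OR NOT 1) -> 1
  row 7 [0111]: (1 OR NOT 1) -> 1
  row 8 [1000]: (0 OR NOT 0) -> 1
  row 9 [1001]: (0 OR NOT 0) -> 1
  row 10 [1010]: (0 OR NOT 0) -> 1
  row 11 [1011]: (0 OR NOT 0) -> 1
  row 12 [1100]: (1 OR NOT 1) -> 1
  row 13 [1101]: (1 OR NOT 1) -> 1
  row 14 [1110]: (1 OR NOT 1) -> 1
  row 15 [1111]: (1 OR NOT 1) -> 1
Full result column, 4 rows per line (P1,P2 fixed per line; P3,P4 runs 00..11 left to right):
  rows 0-3 [P1,P2=00]: 1111  = hex F
  rows 4-7 [P1,P2=01]: 1111  = hex F
  rows 8-11 [P1,P2=10]: 1111  = hex F
  rows 12-15 [P1,P2=11]: 1111  = hex F
Output column (row 0 .. row 15) = 1111111111111111
Output column grouped in 4s = 1111 1111 1111 1111 = 0xFFFF
Convert to decimal digit by digit (value = value*16 + digit):
  F -> 15
  15*16 + 15 (F) = 255
  255*16 + 15 (F) = 4095
  4095*16 + 15 (F) = 65535
Decimal = 65535

65535


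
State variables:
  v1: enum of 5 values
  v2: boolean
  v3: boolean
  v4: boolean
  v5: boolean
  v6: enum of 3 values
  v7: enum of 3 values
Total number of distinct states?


State space = product of domain sizes of all variables.
Domain sizes:
  v1 (enum of 5 values): 5
  v2 (boolean): 2
  v3 (boolean): 2
  v4 (boolean): 2
  v5 (boolean): 2
  v6 (enum of 3 values): 3
  v7 (enum of 3 values): 3
Product = 5 * 2 * 2 * 2 * 2 * 3 * 3 = 720

720


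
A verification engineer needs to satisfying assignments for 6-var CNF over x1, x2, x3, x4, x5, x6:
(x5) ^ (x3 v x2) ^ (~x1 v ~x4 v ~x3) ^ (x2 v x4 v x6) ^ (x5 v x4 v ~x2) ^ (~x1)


CNF with 6 clauses over 6 vars (64 assignments).
An assignment satisfies CNF iff every clause has >=1 true literal.
Check each row (bits = x1,x2,x3,x4,x5,x6; clause T/F shown):
  row 0 [000000]: clauses=FFTFTT -> 0
  row 1 [000001]: clauses=FFTTTT -> 0
  row 2 [000010]: clauses=TFTFTT -> 0
  row 3 [000011]: clauses=TFTTTT -> 0
  row 4 [000100]: clauses=FFTTTT -> 0
  (every remaining row is evaluated the same way; all 64 results are listed next)
Full result column, 8 rows per line (x1,x2,x3 fixed per line; x4,x5,x6 runs 000..111 left to right):
  rows 0-7 [x1,x2,x3=000]: 00000000  (ones: 0)
  rows 8-15 [x1,x2,x3=001]: 00010011  (ones: 3)
  rows 16-23 [x1,x2,x3=010]: 00110011  (ones: 4)
  rows 24-31 [x1,x2,x3=011]: 00110011  (ones: 4)
  rows 32-39 [x1,x2,x3=100]: 00000000  (ones: 0)
  rows 40-47 [x1,x2,x3=101]: 00000000  (ones: 0)
  rows 48-55 [x1,x2,x3=110]: 00000000  (ones: 0)
  rows 56-63 [x1,x2,x3=111]: 00000000  (ones: 0)
Satisfying assignments = 0+3+4+4+0+0+0+0 = 11

11


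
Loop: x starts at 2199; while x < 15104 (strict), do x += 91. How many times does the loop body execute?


Step 1: x goes from 2199 toward 15104 by 91; the body runs while x<15104, so iterations = ceil((bound-start)/step)
Step 2: Distance=12905
Step 3: ceil(12905/91)=142

142


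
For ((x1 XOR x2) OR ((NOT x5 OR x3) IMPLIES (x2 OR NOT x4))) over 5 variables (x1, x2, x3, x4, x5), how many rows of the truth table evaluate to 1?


Formula: ((x1 XOR x2) OR ((NOT x5 OR x3) IMPLIES (x2 OR NOT x4))) over 5 vars (32 rows)
Evaluate each row (x1, x2, x3, x4, x5 as bits, MSB first):
  row 0 [00000]: ((0 XOR 0) OR ((NOT 0 OR 0) IMPLIES (0 OR NOT 0))) -> 1
  row 1 [00001]: ((0 XOR 0) OR ((NOT 1 OR 0) IMPLIES (0 OR NOT 0))) -> 1
  row 2 [00010]: ((0 XOR 0) OR ((NOT 0 OR 0) IMPLIES (0 OR NOT 1))) -> 0
  row 3 [00011]: ((0 XOR 0) OR ((NOT 1 OR 0) IMPLIES (0 OR NOT 1))) -> 1
  row 4 [00100]: ((0 XOR 0) OR ((NOT 0 OR 1) IMPLIES (0 OR NOT 0))) -> 1
  row 5 [00101]: ((0 XOR 0) OR ((NOT 1 OR 1) IMPLIES (0 OR NOT 0))) -> 1
  row 6 [00110]: ((0 XOR 0) OR ((NOT 0 OR 1) IMPLIES (0 OR NOT 1))) -> 0
  row 7 [00111]: ((0 XOR 0) OR ((NOT 1 OR 1) IMPLIES (0 OR NOT 1))) -> 0
  row 8 [01000]: ((0 XOR 1) OR ((NOT 0 OR 0) IMPLIES (1 OR NOT 0))) -> 1
  row 9 [01001]: ((0 XOR 1) OR ((NOT 1 OR 0) IMPLIES (1 OR NOT 0))) -> 1
  row 10 [01010]: ((0 XOR 1) OR ((NOT 0 OR 0) IMPLIES (1 OR NOT 1))) -> 1
  row 11 [01011]: ((0 XOR 1) OR ((NOT 1 OR 0) IMPLIES (1 OR NOT 1))) -> 1
  row 12 [01100]: ((0 XOR 1) OR ((NOT 0 OR 1) IMPLIES (1 OR NOT 0))) -> 1
  row 13 [01101]: ((0 XOR 1) OR ((NOT 1 OR 1) IMPLIES (1 OR NOT 0))) -> 1
  row 14 [01110]: ((0 XOR 1) OR ((NOT 0 OR 1) IMPLIES (1 OR NOT 1))) -> 1
  row 15 [01111]: ((0 XOR 1) OR ((NOT 1 OR 1) IMPLIES (1 OR NOT 1))) -> 1
  row 16 [10000]: ((1 XOR 0) OR ((NOT 0 OR 0) IMPLIES (0 OR NOT 0))) -> 1
  row 17 [10001]: ((1 XOR 0) OR ((NOT 1 OR 0) IMPLIES (0 OR NOT 0))) -> 1
  row 18 [10010]: ((1 XOR 0) OR ((NOT 0 OR 0) IMPLIES (0 OR NOT 1))) -> 1
  row 19 [10011]: ((1 XOR 0) OR ((NOT 1 OR 0) IMPLIES (0 OR NOT 1))) -> 1
  row 20 [10100]: ((1 XOR 0) OR ((NOT 0 OR 1) IMPLIES (0 OR NOT 0))) -> 1
  row 21 [10101]: ((1 XOR 0) OR ((NOT 1 OR 1) IMPLIES (0 OR NOT 0))) -> 1
  row 22 [10110]: ((1 XOR 0) OR ((NOT 0 OR 1) IMPLIES (0 OR NOT 1))) -> 1
  row 23 [10111]: ((1 XOR 0) OR ((NOT 1 OR 1) IMPLIES (0 OR NOT 1))) -> 1
  row 24 [11000]: ((1 XOR 1) OR ((NOT 0 OR 0) IMPLIES (1 OR NOT 0))) -> 1
  row 25 [11001]: ((1 XOR 1) OR ((NOT 1 OR 0) IMPLIES (1 OR NOT 0))) -> 1
  row 26 [11010]: ((1 XOR 1) OR ((NOT 0 OR 0) IMPLIES (1 OR NOT 1))) -> 1
  row 27 [11011]: ((1 XOR 1) OR ((NOT 1 OR 0) IMPLIES (1 OR NOT 1))) -> 1
  row 28 [11100]: ((1 XOR 1) OR ((NOT 0 OR 1) IMPLIES (1 OR NOT 0))) -> 1
  row 29 [11101]: ((1 XOR 1) OR ((NOT 1 OR 1) IMPLIES (1 OR NOT 0))) -> 1
  row 30 [11110]: ((1 XOR 1) OR ((NOT 0 OR 1) IMPLIES (1 OR NOT 1))) -> 1
  row 31 [11111]: ((1 XOR 1) OR ((NOT 1 OR 1) IMPLIES (1 OR NOT 1))) -> 1
Full result column, 8 rows per line (x1,x2 fixed per line; x3,x4,x5 runs 000..111 left to right):
  rows 0-7 [x1,x2=00]: 11011100  (ones: 5)
  rows 8-15 [x1,x2=01]: 11111111  (ones: 8)
  rows 16-23 [x1,x2=10]: 11111111  (ones: 8)
  rows 24-31 [x1,x2=11]: 11111111  (ones: 8)
Count of 1-rows = 5+8+8+8 = 29

29


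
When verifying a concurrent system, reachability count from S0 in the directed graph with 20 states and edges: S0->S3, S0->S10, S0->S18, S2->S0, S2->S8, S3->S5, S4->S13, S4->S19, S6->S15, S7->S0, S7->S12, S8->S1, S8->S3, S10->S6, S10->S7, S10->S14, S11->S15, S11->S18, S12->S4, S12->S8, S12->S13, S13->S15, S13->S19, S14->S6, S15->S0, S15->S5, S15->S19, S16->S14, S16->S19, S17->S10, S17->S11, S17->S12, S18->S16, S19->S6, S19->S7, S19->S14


BFS from S0:
  layer 0: {S0}
  layer 1: {S3, S10, S18}
  layer 2: {S5, S6, S7, S14, S16}
  layer 3: {S12, S15, S19}
  layer 4: {S4, S8, S13}
  layer 5: {S1}
Reachable set: {S0, S1, S3, S4, S5, S6, S7, S8, S10, S12, S13, S14, S15, S16, S18, S19}
Count = 16

16


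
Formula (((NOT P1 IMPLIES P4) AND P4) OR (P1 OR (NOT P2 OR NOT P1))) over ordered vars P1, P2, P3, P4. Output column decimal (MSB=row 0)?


Formula: (((NOT P1 IMPLIES P4) AND P4) OR (P1 OR (NOT P2 OR NOT P1))) over P1, P2, P3, P4 (16 rows)
Evaluate each row (bits = P1,P2,P3,P4, MSB first):
  row 0 [0000]: (((NOT 0 IMPLIES 0) AND 0) OR (0 OR (NOT 0 OR NOT 0))) -> 1
  row 1 [0001]: (((NOT 0 IMPLIES 1) AND 1) OR (0 OR (NOT 0 OR NOT 0))) -> 1
  row 2 [0010]: (((NOT 0 IMPLIES 0) AND 0) OR (0 OR (NOT 0 OR NOT 0))) -> 1
  row 3 [0011]: (((NOT 0 IMPLIES 1) AND 1) OR (0 OR (NOT 0 OR NOT 0))) -> 1
  row 4 [0100]: (((NOT 0 IMPLIES 0) AND 0) OR (0 OR (NOT 1 OR NOT 0))) -> 1
  row 5 [0101]: (((NOT 0 IMPLIES 1) AND 1) OR (0 OR (NOT 1 OR NOT 0))) -> 1
  row 6 [0110]: (((NOT 0 IMPLIES 0) AND 0) OR (0 OR (NOT 1 OR NOT 0))) -> 1
  row 7 [0111]: (((NOT 0 IMPLIES 1) AND 1) OR (0 OR (NOT 1 OR NOT 0))) -> 1
  row 8 [1000]: (((NOT 1 IMPLIES 0) AND 0) OR (1 OR (NOT 0 OR NOT 1))) -> 1
  row 9 [1001]: (((NOT 1 IMPLIES 1) AND 1) OR (1 OR (NOT 0 OR NOT 1))) -> 1
  row 10 [1010]: (((NOT 1 IMPLIES 0) AND 0) OR (1 OR (NOT 0 OR NOT 1))) -> 1
  row 11 [1011]: (((NOT 1 IMPLIES 1) AND 1) OR (1 OR (NOT 0 OR NOT 1))) -> 1
  row 12 [1100]: (((NOT 1 IMPLIES 0) AND 0) OR (1 OR (NOT 1 OR NOT 1))) -> 1
  row 13 [1101]: (((NOT 1 IMPLIES 1) AND 1) OR (1 OR (NOT 1 OR NOT 1))) -> 1
  row 14 [1110]: (((NOT 1 IMPLIES 0) AND 0) OR (1 OR (NOT 1 OR NOT 1))) -> 1
  row 15 [1111]: (((NOT 1 IMPLIES 1) AND 1) OR (1 OR (NOT 1 OR NOT 1))) -> 1
Full result column, 4 rows per line (P1,P2 fixed per line; P3,P4 runs 00..11 left to right):
  rows 0-3 [P1,P2=00]: 1111  = hex F
  rows 4-7 [P1,P2=01]: 1111  = hex F
  rows 8-11 [P1,P2=10]: 1111  = hex F
  rows 12-15 [P1,P2=11]: 1111  = hex F
Output column (row 0 .. row 15) = 1111111111111111
Output column grouped in 4s = 1111 1111 1111 1111 = 0xFFFF
Convert to decimal digit by digit (value = value*16 + digit):
  F -> 15
  15*16 + 15 (F) = 255
  255*16 + 15 (F) = 4095
  4095*16 + 15 (F) = 65535
Decimal = 65535

65535


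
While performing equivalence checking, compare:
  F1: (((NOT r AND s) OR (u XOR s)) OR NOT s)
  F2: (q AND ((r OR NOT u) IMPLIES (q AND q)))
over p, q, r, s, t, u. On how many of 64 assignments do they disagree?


F1 = (((NOT r AND s) OR (u XOR s)) OR NOT s)
F2 = (q AND ((r OR NOT u) IMPLIES (q AND q)))
Evaluate both on each of 64 rows (bits = p,q,r,s,t,u):
  row 0 [000000]: F1=1 F2=0 (differ) -> 1
  row 1 [000001]: F1=1 F2=0 (differ) -> 1
  row 2 [000010]: F1=1 F2=0 (differ) -> 1
  row 3 [000011]: F1=1 F2=0 (differ) -> 1
  row 4 [000100]: F1=1 F2=0 (differ) -> 1
  (every remaining row is evaluated the same way; all 64 results are listed next)
Full result column, 8 rows per line (p,q,r fixed per line; s,t,u runs 000..111 left to right):
  rows 0-7 [p,q,r=000]: 11111111  (ones: 8)
  rows 8-15 [p,q,r=001]: 11111010  (ones: 6)
  rows 16-23 [p,q,r=010]: 00000000  (ones: 0)
  rows 24-31 [p,q,r=011]: 00000101  (ones: 2)
  rows 32-39 [p,q,r=100]: 11111111  (ones: 8)
  rows 40-47 [p,q,r=101]: 11111010  (ones: 6)
  rows 48-55 [p,q,r=110]: 00000000  (ones: 0)
  rows 56-63 [p,q,r=111]: 00000101  (ones: 2)
Disagreements = 8+6+0+2+8+6+0+2 = 32

32


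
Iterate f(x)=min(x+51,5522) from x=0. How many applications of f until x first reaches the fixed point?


Step 1: x=0, cap=5522, increment=51
Step 2: x grows by 51 each step until capped at 5522; fixed point is x=5522
Step 3: iterations = ceil(5522/51) = 109

109


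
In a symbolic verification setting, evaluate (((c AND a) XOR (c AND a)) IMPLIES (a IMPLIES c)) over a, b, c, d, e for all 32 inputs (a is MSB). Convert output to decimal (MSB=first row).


Formula: (((c AND a) XOR (c AND a)) IMPLIES (a IMPLIES c)) over a, b, c, d, e (32 rows)
Evaluate each row (bits = a,b,c,d,e, MSB first):
  row 0 [00000]: (((0 AND 0) XOR (0 AND 0)) IMPLIES (0 IMPLIES 0)) -> 1
  row 1 [00001]: (((0 AND 0) XOR (0 AND 0)) IMPLIES (0 IMPLIES 0)) -> 1
  row 2 [00010]: (((0 AND 0) XOR (0 AND 0)) IMPLIES (0 IMPLIES 0)) -> 1
  row 3 [00011]: (((0 AND 0) XOR (0 AND 0)) IMPLIES (0 IMPLIES 0)) -> 1
  row 4 [00100]: (((1 AND 0) XOR (1 AND 0)) IMPLIES (0 IMPLIES 1)) -> 1
  row 5 [00101]: (((1 AND 0) XOR (1 AND 0)) IMPLIES (0 IMPLIES 1)) -> 1
  row 6 [00110]: (((1 AND 0) XOR (1 AND 0)) IMPLIES (0 IMPLIES 1)) -> 1
  row 7 [00111]: (((1 AND 0) XOR (1 AND 0)) IMPLIES (0 IMPLIES 1)) -> 1
  row 8 [01000]: (((0 AND 0) XOR (0 AND 0)) IMPLIES (0 IMPLIES 0)) -> 1
  row 9 [01001]: (((0 AND 0) XOR (0 AND 0)) IMPLIES (0 IMPLIES 0)) -> 1
  row 10 [01010]: (((0 AND 0) XOR (0 AND 0)) IMPLIES (0 IMPLIES 0)) -> 1
  row 11 [01011]: (((0 AND 0) XOR (0 AND 0)) IMPLIES (0 IMPLIES 0)) -> 1
  row 12 [01100]: (((1 AND 0) XOR (1 AND 0)) IMPLIES (0 IMPLIES 1)) -> 1
  row 13 [01101]: (((1 AND 0) XOR (1 AND 0)) IMPLIES (0 IMPLIES 1)) -> 1
  row 14 [01110]: (((1 AND 0) XOR (1 AND 0)) IMPLIES (0 IMPLIES 1)) -> 1
  row 15 [01111]: (((1 AND 0) XOR (1 AND 0)) IMPLIES (0 IMPLIES 1)) -> 1
  row 16 [10000]: (((0 AND 1) XOR (0 AND 1)) IMPLIES (1 IMPLIES 0)) -> 1
  row 17 [10001]: (((0 AND 1) XOR (0 AND 1)) IMPLIES (1 IMPLIES 0)) -> 1
  row 18 [10010]: (((0 AND 1) XOR (0 AND 1)) IMPLIES (1 IMPLIES 0)) -> 1
  row 19 [10011]: (((0 AND 1) XOR (0 AND 1)) IMPLIES (1 IMPLIES 0)) -> 1
  row 20 [10100]: (((1 AND 1) XOR (1 AND 1)) IMPLIES (1 IMPLIES 1)) -> 1
  row 21 [10101]: (((1 AND 1) XOR (1 AND 1)) IMPLIES (1 IMPLIES 1)) -> 1
  row 22 [10110]: (((1 AND 1) XOR (1 AND 1)) IMPLIES (1 IMPLIES 1)) -> 1
  row 23 [10111]: (((1 AND 1) XOR (1 AND 1)) IMPLIES (1 IMPLIES 1)) -> 1
  row 24 [11000]: (((0 AND 1) XOR (0 AND 1)) IMPLIES (1 IMPLIES 0)) -> 1
  row 25 [11001]: (((0 AND 1) XOR (0 AND 1)) IMPLIES (1 IMPLIES 0)) -> 1
  row 26 [11010]: (((0 AND 1) XOR (0 AND 1)) IMPLIES (1 IMPLIES 0)) -> 1
  row 27 [11011]: (((0 AND 1) XOR (0 AND 1)) IMPLIES (1 IMPLIES 0)) -> 1
  row 28 [11100]: (((1 AND 1) XOR (1 AND 1)) IMPLIES (1 IMPLIES 1)) -> 1
  row 29 [11101]: (((1 AND 1) XOR (1 AND 1)) IMPLIES (1 IMPLIES 1)) -> 1
  row 30 [11110]: (((1 AND 1) XOR (1 AND 1)) IMPLIES (1 IMPLIES 1)) -> 1
  row 31 [11111]: (((1 AND 1) XOR (1 AND 1)) IMPLIES (1 IMPLIES 1)) -> 1
Full result column, 4 rows per line (a,b,c fixed per line; d,e runs 00..11 left to right):
  rows 0-3 [a,b,c=000]: 1111  = hex F
  rows 4-7 [a,b,c=001]: 1111  = hex F
  rows 8-11 [a,b,c=010]: 1111  = hex F
  rows 12-15 [a,b,c=011]: 1111  = hex F
  rows 16-19 [a,b,c=100]: 1111  = hex F
  rows 20-23 [a,b,c=101]: 1111  = hex F
  rows 24-27 [a,b,c=110]: 1111  = hex F
  rows 28-31 [a,b,c=111]: 1111  = hex F
Output column (row 0 .. row 31) = 11111111111111111111111111111111
Output column grouped in 4s = 1111 1111 1111 1111 1111 1111 1111 1111 = 0xFFFFFFFF
Convert to decimal digit by digit (value = value*16 + digit):
  F -> 15
  15*16 + 15 (F) = 255
  255*16 + 15 (F) = 4095
  4095*16 + 15 (F) = 65535
  65535*16 + 15 (F) = 1048575
  1048575*16 + 15 (F) = 16777215
  16777215*16 + 15 (F) = 268435455
  268435455*16 + 15 (F) = 4294967295
Decimal = 4294967295

4294967295
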